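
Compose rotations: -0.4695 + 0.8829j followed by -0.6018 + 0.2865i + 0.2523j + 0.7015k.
0.0598 - 0.7539i - 0.6498j - 0.0764k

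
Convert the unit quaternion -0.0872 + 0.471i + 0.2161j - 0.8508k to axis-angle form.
axis = (0.4728, 0.2169, -0.8541), θ = 190°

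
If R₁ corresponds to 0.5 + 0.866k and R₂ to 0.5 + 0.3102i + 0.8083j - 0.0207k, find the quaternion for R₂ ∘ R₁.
0.2679 + 0.8551i + 0.1355j + 0.4227k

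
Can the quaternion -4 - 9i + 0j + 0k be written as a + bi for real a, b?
Yes. The quaternion -4 - 9i has j- and k-coefficients y = z = 0, so it lies in the complex subalgebra spanned by 1 and i.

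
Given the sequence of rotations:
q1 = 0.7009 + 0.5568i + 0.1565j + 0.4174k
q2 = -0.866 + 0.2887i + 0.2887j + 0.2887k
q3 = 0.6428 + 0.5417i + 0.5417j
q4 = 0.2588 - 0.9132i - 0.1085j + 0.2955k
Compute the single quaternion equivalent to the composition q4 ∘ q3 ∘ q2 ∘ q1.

q2 · q1 = -0.9334 - 0.2045i + 0.1071j - 0.2747k
q3 · q2 · q1 = -0.5472 - 0.7859i - 0.288j - 0.0078k
q4 · q3 · q2 · q1 = -0.8882 + 0.3823i - 0.2545j + 0.014k
-0.8882 + 0.3823i - 0.2545j + 0.014k


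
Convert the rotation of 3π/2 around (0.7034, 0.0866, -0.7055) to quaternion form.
-0.7071 + 0.4974i + 0.0612j - 0.4989k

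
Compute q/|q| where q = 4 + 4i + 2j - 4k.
0.5547 + 0.5547i + 0.2774j - 0.5547k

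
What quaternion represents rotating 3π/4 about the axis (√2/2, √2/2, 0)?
0.3827 + 0.6533i + 0.6533j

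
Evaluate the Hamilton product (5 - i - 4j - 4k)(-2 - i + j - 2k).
-15 + 9i + 15j - 7k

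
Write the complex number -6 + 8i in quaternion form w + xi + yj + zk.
-6 + 8i + 0j + 0k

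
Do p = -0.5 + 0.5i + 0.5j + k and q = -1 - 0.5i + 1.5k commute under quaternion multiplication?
No: pq = -0.75 + 0.5i - 1.75j - 1.5k ≠ -0.75 - i + 0.75j - 2k = qp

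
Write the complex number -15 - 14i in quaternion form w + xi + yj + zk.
-15 - 14i + 0j + 0k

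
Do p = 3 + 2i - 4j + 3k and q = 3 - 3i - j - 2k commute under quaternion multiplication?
No: pq = 17 + 8i - 20j - 11k ≠ 17 - 14i - 10j + 17k = qp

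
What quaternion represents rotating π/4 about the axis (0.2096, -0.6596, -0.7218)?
0.9239 + 0.0802i - 0.2524j - 0.2762k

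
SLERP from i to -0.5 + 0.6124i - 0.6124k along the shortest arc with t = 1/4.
-0.1429 + 0.9741i - 0.175k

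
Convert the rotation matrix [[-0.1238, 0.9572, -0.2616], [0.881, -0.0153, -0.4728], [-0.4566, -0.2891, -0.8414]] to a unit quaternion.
0.0698 + 0.6582i + 0.6982j - 0.2728k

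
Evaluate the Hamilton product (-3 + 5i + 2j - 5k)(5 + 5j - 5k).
-50 + 40i + 20j + 15k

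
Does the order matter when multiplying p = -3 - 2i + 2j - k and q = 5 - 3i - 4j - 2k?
Yes: pq = -15 - 9i + 21j + 15k ≠ -15 + 7i + 23j - 13k = qp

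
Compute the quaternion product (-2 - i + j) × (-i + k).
-1 + 3i + j - k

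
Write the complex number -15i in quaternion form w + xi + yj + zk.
0 - 15i + 0j + 0k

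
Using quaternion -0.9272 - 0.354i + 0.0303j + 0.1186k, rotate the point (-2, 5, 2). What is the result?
(-1.228, 2.79, 4.869)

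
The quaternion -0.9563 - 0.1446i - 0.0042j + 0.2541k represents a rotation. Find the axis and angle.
axis = (-0.4945, -0.0144, 0.869), θ = 326°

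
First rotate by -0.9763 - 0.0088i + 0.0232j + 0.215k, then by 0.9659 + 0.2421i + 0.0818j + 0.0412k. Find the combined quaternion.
-0.9516 - 0.2282i - 0.1099j + 0.1738k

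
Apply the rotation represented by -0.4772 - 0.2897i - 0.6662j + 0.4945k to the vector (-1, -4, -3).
(-4.103, 1.52, 2.618)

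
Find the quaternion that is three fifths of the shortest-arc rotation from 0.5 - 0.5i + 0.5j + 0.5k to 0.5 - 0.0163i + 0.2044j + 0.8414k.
0.5286 - 0.2237i + 0.3423j + 0.7439k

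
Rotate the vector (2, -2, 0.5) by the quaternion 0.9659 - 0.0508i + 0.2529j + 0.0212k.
(2.119, -1.903, -0.373)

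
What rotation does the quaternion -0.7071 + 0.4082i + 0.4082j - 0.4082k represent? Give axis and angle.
axis = (√3/3, √3/3, -√3/3), θ = 3π/2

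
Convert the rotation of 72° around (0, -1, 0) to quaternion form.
0.809 - 0.5878j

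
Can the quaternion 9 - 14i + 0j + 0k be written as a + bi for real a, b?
Yes. The quaternion 9 - 14i has j- and k-coefficients y = z = 0, so it lies in the complex subalgebra spanned by 1 and i.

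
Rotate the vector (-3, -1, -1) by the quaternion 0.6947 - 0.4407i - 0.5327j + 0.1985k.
(-0.34, -3.17, -0.916)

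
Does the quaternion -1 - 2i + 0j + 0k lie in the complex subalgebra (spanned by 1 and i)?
Yes. The quaternion -1 - 2i has j- and k-coefficients y = z = 0, so it lies in the complex subalgebra spanned by 1 and i.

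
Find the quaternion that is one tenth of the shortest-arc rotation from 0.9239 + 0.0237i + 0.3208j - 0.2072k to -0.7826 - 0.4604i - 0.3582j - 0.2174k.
0.9263 + 0.0709i + 0.3309j - 0.1657k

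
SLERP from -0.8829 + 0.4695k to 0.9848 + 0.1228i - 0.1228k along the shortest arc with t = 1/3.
-0.9323 - 0.0418i + 0.3592k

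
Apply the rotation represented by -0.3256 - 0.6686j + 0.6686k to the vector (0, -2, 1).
(-0.435, -1.106, 1.894)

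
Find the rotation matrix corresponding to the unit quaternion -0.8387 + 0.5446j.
[[0.4068, 0, -0.9135], [0, 1, 0], [0.9135, 0, 0.4068]]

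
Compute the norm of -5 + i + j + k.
√28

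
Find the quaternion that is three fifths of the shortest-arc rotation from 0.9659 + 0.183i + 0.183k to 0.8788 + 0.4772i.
0.9281 + 0.3649i + 0.0745k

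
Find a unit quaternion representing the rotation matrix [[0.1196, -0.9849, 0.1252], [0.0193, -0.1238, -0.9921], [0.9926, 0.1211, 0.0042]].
0.5 + 0.5566i - 0.4337j + 0.5021k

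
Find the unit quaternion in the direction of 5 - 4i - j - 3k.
0.7001 - 0.5601i - 0.14j - 0.4201k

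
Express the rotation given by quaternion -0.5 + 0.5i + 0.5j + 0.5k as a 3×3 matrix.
[[0, 1, 0], [0, 0, 1], [1, 0, 0]]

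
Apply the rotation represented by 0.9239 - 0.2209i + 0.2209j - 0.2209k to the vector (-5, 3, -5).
(-5.621, 3.39, -3.988)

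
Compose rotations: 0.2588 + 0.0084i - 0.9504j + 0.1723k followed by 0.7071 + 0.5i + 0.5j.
0.654 + 0.2215i - 0.6288j - 0.3576k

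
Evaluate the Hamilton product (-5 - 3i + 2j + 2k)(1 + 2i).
1 - 13i + 6j - 2k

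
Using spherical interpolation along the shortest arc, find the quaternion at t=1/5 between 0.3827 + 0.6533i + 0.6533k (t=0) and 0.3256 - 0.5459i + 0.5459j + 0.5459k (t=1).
0.4467 + 0.4459i + 0.1569j + 0.7597k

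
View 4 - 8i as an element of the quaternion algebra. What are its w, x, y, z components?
4 - 8i + 0j + 0k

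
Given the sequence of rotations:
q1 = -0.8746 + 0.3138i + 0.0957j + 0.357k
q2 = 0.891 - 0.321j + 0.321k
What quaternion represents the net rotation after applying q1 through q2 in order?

q2 · q1 = -0.8631 + 0.1343i + 0.4667j + 0.1381k
-0.8631 + 0.1343i + 0.4667j + 0.1381k


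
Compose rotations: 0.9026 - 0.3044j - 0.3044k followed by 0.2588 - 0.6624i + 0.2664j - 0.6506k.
0.1166 - 0.877i - 0.04j - 0.4644k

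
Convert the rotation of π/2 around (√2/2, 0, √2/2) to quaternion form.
0.7071 + 0.5i + 0.5k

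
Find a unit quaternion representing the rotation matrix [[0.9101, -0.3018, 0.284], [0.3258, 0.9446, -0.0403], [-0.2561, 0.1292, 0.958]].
0.9763 + 0.0434i + 0.1383j + 0.1607k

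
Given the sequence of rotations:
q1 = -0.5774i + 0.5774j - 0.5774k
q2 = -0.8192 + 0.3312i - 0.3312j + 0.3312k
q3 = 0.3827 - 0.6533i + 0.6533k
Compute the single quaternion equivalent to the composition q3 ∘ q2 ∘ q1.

q2 · q1 = 0.5737 + 0.473i - 0.473j + 0.473k
q3 · q2 · q1 = 0.2196 + 0.1152i + 0.437j + 0.8648k
0.2196 + 0.1152i + 0.437j + 0.8648k


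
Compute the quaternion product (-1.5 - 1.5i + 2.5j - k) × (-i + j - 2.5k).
-6.5 - 3.75i - 4.25j + 4.75k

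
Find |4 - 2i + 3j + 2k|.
√33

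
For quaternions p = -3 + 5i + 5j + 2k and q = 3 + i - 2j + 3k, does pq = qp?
No: pq = -10 + 31i + 8j - 18k ≠ -10 - 7i + 34j + 12k = qp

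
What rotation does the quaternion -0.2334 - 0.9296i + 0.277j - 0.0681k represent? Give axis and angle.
axis = (-0.956, 0.2849, -0.07), θ = 207°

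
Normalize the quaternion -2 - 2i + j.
-0.6667 - 0.6667i + 0.3333j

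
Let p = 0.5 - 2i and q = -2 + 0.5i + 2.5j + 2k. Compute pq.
4.25i + 5.25j - 4k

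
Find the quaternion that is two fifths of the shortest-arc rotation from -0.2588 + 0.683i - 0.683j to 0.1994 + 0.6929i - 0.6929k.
-0.0833 + 0.8097i - 0.4744j - 0.3353k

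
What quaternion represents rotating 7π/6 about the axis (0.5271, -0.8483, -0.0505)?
-0.2588 + 0.5091i - 0.8194j - 0.0488k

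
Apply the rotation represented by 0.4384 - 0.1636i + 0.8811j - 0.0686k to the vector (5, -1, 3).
(-0.197, -2.612, -5.305)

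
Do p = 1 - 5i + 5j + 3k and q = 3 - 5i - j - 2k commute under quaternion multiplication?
No: pq = -11 - 27i - 11j + 37k ≠ -11 - 13i + 39j - 23k = qp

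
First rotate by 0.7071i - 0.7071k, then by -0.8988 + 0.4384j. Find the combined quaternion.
-0.9455i + 0.3255k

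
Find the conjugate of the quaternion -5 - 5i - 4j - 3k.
-5 + 5i + 4j + 3k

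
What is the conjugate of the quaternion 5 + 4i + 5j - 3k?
5 - 4i - 5j + 3k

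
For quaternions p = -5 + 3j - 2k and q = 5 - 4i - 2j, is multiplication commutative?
No: pq = -19 + 16i + 33j + 2k ≠ -19 + 24i + 17j - 22k = qp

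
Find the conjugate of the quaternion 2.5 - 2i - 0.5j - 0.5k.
2.5 + 2i + 0.5j + 0.5k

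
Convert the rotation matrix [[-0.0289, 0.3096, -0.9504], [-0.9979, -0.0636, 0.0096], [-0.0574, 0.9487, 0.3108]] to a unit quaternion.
0.5519 + 0.4254i - 0.4045j - 0.5923k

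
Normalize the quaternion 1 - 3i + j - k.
0.2887 - 0.866i + 0.2887j - 0.2887k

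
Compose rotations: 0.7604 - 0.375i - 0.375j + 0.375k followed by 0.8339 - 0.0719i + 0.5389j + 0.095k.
0.7736 - 0.1297i + 0.0884j + 0.614k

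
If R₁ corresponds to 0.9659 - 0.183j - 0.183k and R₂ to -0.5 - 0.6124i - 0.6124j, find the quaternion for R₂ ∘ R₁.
-0.595 - 0.4794i - 0.6121j + 0.2036k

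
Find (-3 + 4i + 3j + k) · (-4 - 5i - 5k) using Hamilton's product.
37 - 16i + 3j + 26k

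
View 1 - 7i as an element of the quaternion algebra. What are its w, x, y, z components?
1 - 7i + 0j + 0k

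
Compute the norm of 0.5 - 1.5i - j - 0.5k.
1.936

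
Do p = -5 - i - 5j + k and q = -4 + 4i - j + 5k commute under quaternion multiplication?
No: pq = 14 - 40i + 34j - 8k ≠ 14 + 8i + 16j - 50k = qp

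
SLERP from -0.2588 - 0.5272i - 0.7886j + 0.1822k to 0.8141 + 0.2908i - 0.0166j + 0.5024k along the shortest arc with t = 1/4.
-0.4936 - 0.5505i - 0.6732j - 0.0103k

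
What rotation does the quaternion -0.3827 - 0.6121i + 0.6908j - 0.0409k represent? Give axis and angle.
axis = (-0.6625, 0.7477, -0.0443), θ = 5π/4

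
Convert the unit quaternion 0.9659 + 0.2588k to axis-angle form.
axis = (0, 0, 1), θ = π/6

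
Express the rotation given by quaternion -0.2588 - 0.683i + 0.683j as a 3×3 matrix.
[[0.067, -0.933, -0.3535], [-0.933, 0.067, -0.3535], [0.3535, 0.3535, -0.866]]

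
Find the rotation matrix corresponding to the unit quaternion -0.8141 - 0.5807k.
[[0.3256, -0.9455, 0], [0.9455, 0.3256, 0], [0, 0, 1]]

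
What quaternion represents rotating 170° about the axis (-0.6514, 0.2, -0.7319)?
0.0872 - 0.6489i + 0.1992j - 0.7291k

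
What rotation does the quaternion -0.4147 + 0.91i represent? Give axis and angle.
axis = (1, 0, 0), θ = 229°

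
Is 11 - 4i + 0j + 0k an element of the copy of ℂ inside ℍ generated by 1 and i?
Yes. The quaternion 11 - 4i has j- and k-coefficients y = z = 0, so it lies in the complex subalgebra spanned by 1 and i.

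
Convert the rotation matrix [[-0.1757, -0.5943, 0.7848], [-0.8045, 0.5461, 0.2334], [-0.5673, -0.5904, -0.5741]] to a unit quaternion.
0.4462 - 0.4616i + 0.7576j - 0.1178k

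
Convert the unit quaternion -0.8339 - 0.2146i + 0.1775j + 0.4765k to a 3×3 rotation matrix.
[[0.4829, 0.7185, -0.5005], [-0.8709, 0.4538, -0.1888], [0.0915, 0.5271, 0.8449]]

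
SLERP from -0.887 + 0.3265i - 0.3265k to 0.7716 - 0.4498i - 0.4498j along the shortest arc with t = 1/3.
-0.882 + 0.3829i + 0.158j - 0.2249k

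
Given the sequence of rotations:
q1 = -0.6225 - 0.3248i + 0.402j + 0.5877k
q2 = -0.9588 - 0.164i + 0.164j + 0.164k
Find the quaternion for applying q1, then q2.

q2 · q1 = 0.3813 + 0.444i - 0.4444j - 0.6782k
0.3813 + 0.444i - 0.4444j - 0.6782k


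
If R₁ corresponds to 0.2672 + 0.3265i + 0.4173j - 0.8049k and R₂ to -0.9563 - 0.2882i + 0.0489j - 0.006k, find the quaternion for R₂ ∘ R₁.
-0.1867 - 0.4261i - 0.6199j + 0.6319k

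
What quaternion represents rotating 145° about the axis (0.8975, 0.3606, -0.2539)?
0.3007 + 0.856i + 0.3439j - 0.2421k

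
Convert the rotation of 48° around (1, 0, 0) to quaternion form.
0.9135 + 0.4067i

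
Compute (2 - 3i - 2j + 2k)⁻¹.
0.0952 + 0.1429i + 0.0952j - 0.0952k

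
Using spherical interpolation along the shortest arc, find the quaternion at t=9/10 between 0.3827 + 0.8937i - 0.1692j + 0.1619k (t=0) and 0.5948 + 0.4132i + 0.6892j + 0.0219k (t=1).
0.603 + 0.4952i + 0.6242j + 0.0402k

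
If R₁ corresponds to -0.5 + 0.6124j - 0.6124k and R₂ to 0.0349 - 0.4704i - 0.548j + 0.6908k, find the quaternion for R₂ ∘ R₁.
0.7412 + 0.1477i + 0.0073j - 0.6548k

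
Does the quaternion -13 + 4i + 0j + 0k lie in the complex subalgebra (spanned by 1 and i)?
Yes. The quaternion -13 + 4i has j- and k-coefficients y = z = 0, so it lies in the complex subalgebra spanned by 1 and i.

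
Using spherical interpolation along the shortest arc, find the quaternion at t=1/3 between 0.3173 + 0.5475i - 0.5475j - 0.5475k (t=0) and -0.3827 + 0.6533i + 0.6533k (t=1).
0.442 + 0.1481i - 0.4538j - 0.7594k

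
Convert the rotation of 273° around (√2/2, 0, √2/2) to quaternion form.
-0.7254 + 0.4867i + 0.4867k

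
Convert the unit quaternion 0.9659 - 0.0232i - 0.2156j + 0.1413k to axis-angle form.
axis = (-0.0896, -0.833, 0.5459), θ = π/6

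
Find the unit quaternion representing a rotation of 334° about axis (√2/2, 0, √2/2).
-0.9744 + 0.1591i + 0.1591k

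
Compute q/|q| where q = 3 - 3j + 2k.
0.6396 - 0.6396j + 0.4264k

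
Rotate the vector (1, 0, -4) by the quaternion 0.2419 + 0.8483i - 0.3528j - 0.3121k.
(3.357, 0.011, 2.394)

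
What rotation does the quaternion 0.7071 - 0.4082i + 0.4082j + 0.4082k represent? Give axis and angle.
axis = (-√3/3, √3/3, √3/3), θ = π/2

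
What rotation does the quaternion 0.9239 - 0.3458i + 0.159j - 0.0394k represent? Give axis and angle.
axis = (-0.9037, 0.4155, -0.103), θ = π/4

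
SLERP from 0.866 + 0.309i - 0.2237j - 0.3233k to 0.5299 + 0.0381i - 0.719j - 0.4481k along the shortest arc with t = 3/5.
0.7046 + 0.1561i - 0.5494j - 0.421k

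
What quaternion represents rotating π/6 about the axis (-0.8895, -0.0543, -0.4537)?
0.9659 - 0.2302i - 0.0141j - 0.1174k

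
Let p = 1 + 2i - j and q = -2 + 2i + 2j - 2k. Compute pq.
-4 + 8j + 4k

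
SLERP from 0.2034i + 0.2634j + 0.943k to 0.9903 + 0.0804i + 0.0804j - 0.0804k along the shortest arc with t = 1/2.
-0.6872 + 0.0854i + 0.127j + 0.7102k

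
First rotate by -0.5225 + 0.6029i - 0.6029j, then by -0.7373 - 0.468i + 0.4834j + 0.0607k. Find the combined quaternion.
0.9588 - 0.1634i + 0.2285j - 0.041k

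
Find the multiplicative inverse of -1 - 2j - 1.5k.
-0.1379 + 0.2759j + 0.2069k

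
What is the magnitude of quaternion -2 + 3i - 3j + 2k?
√26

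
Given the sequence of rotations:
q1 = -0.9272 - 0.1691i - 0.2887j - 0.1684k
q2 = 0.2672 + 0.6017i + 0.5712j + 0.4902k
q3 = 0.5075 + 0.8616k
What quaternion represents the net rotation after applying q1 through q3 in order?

q2 · q1 = 0.1015 - 0.5577i - 0.5883j - 0.5766k
q3 · q2 · q1 = 0.5483 + 0.2238i - 0.7791j - 0.2052k
0.5483 + 0.2238i - 0.7791j - 0.2052k


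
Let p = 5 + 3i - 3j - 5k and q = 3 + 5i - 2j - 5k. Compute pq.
-31 + 39i - 29j - 31k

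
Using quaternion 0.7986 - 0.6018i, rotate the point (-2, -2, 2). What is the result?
(-2, 1.371, 2.474)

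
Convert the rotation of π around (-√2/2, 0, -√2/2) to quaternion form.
-0.7071i - 0.7071k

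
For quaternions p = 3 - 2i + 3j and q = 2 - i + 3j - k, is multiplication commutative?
No: pq = -5 - 10i + 13j - 6k ≠ -5 - 4i + 17j = qp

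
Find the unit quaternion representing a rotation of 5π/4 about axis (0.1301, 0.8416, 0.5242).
-0.3827 + 0.1202i + 0.7775j + 0.4843k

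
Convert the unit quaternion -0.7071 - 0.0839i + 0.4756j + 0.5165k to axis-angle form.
axis = (-0.1187, 0.6726, 0.7304), θ = 3π/2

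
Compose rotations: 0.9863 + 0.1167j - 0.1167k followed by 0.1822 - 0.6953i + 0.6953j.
0.0986 - 0.7669i + 0.6259j - 0.1024k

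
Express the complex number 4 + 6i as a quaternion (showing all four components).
4 + 6i + 0j + 0k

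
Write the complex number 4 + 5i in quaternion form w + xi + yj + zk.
4 + 5i + 0j + 0k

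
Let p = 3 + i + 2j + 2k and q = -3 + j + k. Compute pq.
-13 - 3i - 4j - 2k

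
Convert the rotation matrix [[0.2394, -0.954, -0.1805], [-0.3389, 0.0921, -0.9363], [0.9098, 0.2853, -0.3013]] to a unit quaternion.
0.5075 + 0.6018i - 0.5371j + 0.303k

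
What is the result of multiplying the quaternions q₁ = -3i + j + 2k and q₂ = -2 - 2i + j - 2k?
-3 + 2i - 12j - 5k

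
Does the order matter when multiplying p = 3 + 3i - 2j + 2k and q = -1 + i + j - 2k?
Yes: pq = 2i + 13j - 3k ≠ -2i - 3j - 13k = qp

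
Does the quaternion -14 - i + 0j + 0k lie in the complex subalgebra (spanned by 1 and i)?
Yes. The quaternion -14 - i has j- and k-coefficients y = z = 0, so it lies in the complex subalgebra spanned by 1 and i.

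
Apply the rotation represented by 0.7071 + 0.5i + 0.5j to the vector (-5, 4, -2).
(-1.914, 0.914, 6.364)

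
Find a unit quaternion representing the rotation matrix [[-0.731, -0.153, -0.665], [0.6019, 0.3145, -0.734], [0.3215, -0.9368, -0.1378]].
-0.3338 + 0.1519i + 0.7388j - 0.5654k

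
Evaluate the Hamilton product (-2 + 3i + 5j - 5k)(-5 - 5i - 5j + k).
55 - 25i + 7j + 33k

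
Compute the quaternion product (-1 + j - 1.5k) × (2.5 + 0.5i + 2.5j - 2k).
-8 + 1.25i - 0.75j - 2.25k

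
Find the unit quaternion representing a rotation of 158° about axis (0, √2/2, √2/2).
0.1908 + 0.6941j + 0.6941k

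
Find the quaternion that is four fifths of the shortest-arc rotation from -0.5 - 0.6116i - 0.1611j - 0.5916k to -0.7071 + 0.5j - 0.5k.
-0.7168 - 0.1427i + 0.3867j - 0.5624k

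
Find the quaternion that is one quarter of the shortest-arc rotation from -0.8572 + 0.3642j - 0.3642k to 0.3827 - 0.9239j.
-0.7858 + 0.5472j - 0.2883k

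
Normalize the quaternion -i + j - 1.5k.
-0.4851i + 0.4851j - 0.7276k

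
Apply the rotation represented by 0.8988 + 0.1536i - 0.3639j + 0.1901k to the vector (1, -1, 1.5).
(0.223, -1.272, 1.607)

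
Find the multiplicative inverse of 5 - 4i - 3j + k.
0.098 + 0.0784i + 0.0588j - 0.0196k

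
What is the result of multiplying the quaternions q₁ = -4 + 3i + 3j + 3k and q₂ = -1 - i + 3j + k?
-5 - 5i - 21j + 5k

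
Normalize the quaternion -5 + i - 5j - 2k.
-0.6742 + 0.1348i - 0.6742j - 0.2697k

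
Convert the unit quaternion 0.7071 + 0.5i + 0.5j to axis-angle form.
axis = (√2/2, √2/2, 0), θ = π/2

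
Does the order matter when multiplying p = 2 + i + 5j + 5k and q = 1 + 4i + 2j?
Yes: pq = -12 - i + 29j - 13k ≠ -12 + 19i - 11j + 23k = qp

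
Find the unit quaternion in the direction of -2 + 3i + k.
-0.5345 + 0.8018i + 0.2673k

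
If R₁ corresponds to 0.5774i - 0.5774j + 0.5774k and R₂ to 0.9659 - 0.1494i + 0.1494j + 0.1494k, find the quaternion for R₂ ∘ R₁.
0.0863 + 0.7302i - 0.3852j + 0.5577k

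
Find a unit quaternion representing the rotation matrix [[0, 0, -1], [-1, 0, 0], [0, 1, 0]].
-0.5 - 0.5i + 0.5j + 0.5k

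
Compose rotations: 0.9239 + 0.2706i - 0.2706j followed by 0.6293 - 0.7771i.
0.7917 - 0.5477i - 0.1703j + 0.2103k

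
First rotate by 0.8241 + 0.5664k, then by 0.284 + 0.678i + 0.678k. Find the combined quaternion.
-0.15 + 0.5587i - 0.384j + 0.7196k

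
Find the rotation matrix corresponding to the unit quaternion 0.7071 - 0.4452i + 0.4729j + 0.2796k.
[[0.3964, -0.8165, 0.4198], [-0.0257, 0.4472, 0.894], [-0.9177, -0.3652, 0.1563]]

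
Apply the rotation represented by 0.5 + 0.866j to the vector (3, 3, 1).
(-0.634, 3, -3.098)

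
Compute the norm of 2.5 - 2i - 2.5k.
4.062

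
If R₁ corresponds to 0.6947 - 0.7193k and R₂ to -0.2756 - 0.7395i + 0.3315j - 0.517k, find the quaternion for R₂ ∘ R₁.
-0.5633 - 0.7522i - 0.3016j - 0.1609k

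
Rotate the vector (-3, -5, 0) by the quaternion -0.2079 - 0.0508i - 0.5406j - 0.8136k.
(4.142, 0.466, -4.078)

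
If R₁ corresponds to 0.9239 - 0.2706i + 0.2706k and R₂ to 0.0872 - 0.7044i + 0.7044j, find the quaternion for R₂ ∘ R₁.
-0.11 - 0.4838i + 0.8414j + 0.2142k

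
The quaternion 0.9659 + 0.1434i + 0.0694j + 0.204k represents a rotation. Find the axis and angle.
axis = (0.554, 0.2681, 0.7881), θ = π/6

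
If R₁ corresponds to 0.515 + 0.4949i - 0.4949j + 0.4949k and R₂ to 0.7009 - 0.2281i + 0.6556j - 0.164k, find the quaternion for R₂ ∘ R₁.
0.8795 + 0.4727i + 0.0225j + 0.0508k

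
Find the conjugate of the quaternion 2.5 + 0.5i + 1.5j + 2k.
2.5 - 0.5i - 1.5j - 2k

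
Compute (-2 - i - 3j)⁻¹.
-0.1429 + 0.0714i + 0.2143j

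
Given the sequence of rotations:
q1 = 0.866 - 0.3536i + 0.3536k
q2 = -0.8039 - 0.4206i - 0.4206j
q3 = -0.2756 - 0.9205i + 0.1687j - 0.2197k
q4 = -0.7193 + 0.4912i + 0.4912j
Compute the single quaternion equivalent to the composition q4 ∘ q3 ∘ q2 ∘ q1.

q2 · q1 = -0.8449 - 0.2287i - 0.2155j - 0.433k
q3 · q2 · q1 = -0.0364 + 0.7204i - 0.4315j + 0.5419k
q4 · q3 · q2 · q1 = -0.1157 - 0.2699i + 0.0263j - 0.9556k
-0.1157 - 0.2699i + 0.0263j - 0.9556k


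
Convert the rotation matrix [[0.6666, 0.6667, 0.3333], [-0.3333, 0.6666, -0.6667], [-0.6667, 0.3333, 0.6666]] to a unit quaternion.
0.866 + 0.2887i + 0.2887j - 0.2887k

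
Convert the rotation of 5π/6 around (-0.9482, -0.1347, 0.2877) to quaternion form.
0.2588 - 0.9159i - 0.1301j + 0.2779k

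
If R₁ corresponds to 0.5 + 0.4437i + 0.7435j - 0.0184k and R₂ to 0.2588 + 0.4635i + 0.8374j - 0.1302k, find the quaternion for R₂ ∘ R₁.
-0.7013 + 0.428i + 0.5619j - 0.0968k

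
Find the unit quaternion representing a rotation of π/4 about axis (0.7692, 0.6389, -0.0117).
0.9239 + 0.2944i + 0.2445j - 0.0045k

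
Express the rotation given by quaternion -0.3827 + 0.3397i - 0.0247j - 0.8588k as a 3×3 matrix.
[[-0.4763, -0.6741, -0.5646], [0.6405, -0.7059, 0.3024], [-0.6024, -0.2176, 0.768]]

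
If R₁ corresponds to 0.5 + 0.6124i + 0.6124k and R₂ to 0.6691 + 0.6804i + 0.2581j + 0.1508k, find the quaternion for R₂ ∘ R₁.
-0.1745 + 0.908i - 0.1953j + 0.3271k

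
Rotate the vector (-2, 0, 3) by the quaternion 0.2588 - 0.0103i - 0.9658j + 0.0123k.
(0.231, -0.108, -3.597)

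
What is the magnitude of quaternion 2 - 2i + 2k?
√12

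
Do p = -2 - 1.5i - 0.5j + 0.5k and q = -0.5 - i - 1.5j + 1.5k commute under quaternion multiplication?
No: pq = -2 + 2.75i + 5j - 1.5k ≠ -2 + 2.75i + 1.5j - 5k = qp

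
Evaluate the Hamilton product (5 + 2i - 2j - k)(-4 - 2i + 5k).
-11 - 28i + 25k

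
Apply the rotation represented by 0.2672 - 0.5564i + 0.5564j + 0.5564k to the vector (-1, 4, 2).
(-4.071, 1.202, 1.727)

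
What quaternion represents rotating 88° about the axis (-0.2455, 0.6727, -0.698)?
0.7193 - 0.1705i + 0.4673j - 0.4849k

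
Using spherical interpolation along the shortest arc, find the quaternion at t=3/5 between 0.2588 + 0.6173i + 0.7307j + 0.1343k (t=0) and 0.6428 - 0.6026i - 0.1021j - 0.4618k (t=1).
-0.3284 + 0.7374i + 0.4377j + 0.3959k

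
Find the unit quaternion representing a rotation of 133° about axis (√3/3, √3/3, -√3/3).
0.3987 + 0.5295i + 0.5295j - 0.5295k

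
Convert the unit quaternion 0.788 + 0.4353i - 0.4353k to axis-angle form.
axis = (√2/2, 0, -√2/2), θ = 76°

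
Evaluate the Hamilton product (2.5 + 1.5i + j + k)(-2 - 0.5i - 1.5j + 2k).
-4.75 - 0.75i - 9.25j + 1.25k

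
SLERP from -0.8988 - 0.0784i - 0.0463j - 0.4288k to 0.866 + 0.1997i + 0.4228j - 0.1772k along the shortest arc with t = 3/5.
-0.9407 - 0.1612i - 0.2894j - 0.0726k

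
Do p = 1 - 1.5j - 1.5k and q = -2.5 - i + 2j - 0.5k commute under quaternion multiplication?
No: pq = -0.25 + 2.75i + 7.25j + 1.75k ≠ -0.25 - 4.75i + 4.25j + 4.75k = qp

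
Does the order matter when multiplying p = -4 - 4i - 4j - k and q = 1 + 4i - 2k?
Yes: pq = 10 - 12i - 16j + 23k ≠ 10 - 28i + 8j - 9k = qp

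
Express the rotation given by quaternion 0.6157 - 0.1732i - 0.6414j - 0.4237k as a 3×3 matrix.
[[-0.1818, 0.7439, -0.6431], [-0.2996, 0.581, 0.7568], [0.9366, 0.3302, 0.1172]]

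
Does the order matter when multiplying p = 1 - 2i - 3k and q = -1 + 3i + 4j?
Yes: pq = 5 + 17i - 5j - 5k ≠ 5 - 7i + 13j + 11k = qp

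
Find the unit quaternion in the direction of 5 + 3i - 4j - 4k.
0.6155 + 0.3693i - 0.4924j - 0.4924k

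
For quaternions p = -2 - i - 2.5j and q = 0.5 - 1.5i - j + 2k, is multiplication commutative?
No: pq = -5 - 2.5i + 2.75j - 6.75k ≠ -5 + 7.5i - 1.25j - 1.25k = qp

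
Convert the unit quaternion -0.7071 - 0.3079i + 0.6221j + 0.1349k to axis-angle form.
axis = (-0.4354, 0.8798, 0.1908), θ = 3π/2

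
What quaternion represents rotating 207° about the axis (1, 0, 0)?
-0.2334 + 0.9724i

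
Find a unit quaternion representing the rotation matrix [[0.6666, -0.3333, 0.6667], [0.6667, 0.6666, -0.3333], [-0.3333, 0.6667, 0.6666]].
0.866 + 0.2887i + 0.2887j + 0.2887k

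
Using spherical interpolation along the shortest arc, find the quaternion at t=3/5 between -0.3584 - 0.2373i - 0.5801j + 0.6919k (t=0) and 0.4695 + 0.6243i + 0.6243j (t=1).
-0.4617 - 0.5084i - 0.6596j + 0.3052k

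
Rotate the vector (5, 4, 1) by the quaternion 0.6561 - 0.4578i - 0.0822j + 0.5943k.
(-2.07, 4.276, -4.408)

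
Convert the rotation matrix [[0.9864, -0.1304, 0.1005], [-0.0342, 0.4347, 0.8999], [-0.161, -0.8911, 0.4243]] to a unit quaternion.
0.8434 - 0.5309i + 0.0775j + 0.0285k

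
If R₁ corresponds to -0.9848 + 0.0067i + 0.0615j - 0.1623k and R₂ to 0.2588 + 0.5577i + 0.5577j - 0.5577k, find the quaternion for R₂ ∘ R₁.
-0.3834 - 0.6037i - 0.4465j + 0.5378k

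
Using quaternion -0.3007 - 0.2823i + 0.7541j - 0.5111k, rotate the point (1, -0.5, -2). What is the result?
(0.037, 1.604, 1.636)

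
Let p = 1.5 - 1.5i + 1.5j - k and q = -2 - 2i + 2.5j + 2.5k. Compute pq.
-7.25 + 6.25i + 6.5j + 5k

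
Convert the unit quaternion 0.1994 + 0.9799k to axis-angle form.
axis = (0, 0, 1), θ = 157°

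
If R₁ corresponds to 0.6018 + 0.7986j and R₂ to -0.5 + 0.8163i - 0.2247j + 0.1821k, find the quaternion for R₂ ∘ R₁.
-0.1215 + 0.3458i - 0.5345j + 0.7615k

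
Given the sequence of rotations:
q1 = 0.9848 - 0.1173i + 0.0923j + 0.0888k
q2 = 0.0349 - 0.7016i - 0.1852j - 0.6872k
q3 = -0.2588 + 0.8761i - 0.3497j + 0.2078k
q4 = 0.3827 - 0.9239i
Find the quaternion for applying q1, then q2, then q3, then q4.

q2 · q1 = 0.0302 - 0.648i - 0.0363j - 0.7601k
q3 · q2 · q1 = 0.7052 + 0.4675i + 0.5301j - 0.0554k
q4 · q3 · q2 · q1 = 0.7018 - 0.4726i + 0.1517j - 0.511k
0.7018 - 0.4726i + 0.1517j - 0.511k


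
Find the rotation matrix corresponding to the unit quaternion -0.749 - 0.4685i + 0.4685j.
[[0.561, -0.439, -0.7018], [-0.439, 0.561, -0.7018], [0.7018, 0.7018, 0.122]]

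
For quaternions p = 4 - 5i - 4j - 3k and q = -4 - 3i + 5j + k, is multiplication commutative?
No: pq = -8 + 19i + 50j - 21k ≠ -8 - 3i + 22j + 53k = qp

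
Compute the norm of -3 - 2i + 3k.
√22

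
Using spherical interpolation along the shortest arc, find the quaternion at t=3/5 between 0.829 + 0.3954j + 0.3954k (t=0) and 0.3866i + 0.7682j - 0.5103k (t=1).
0.4619 + 0.2998i + 0.8161j - 0.1755k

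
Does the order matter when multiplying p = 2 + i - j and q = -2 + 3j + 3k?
Yes: pq = -1 - 5i + 5j + 9k ≠ -1 + i + 11j + 3k = qp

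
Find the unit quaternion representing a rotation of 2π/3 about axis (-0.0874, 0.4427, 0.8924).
0.5 - 0.0757i + 0.3834j + 0.7728k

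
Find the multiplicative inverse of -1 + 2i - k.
-0.1667 - 0.3333i + 0.1667k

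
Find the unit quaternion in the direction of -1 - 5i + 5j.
-0.14 - 0.7001i + 0.7001j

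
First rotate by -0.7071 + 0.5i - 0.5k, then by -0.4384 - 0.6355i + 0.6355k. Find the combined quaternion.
0.9455 + 0.2302i - 0.2302k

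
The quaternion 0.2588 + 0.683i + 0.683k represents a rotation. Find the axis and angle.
axis = (√2/2, 0, √2/2), θ = 5π/6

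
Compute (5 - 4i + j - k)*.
5 + 4i - j + k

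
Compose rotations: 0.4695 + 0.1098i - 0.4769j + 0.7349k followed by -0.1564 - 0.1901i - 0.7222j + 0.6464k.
-0.872 - 0.3289i - 0.0538j + 0.3585k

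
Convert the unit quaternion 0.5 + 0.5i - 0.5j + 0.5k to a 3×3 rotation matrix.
[[0, -1, 0], [0, 0, -1], [1, 0, 0]]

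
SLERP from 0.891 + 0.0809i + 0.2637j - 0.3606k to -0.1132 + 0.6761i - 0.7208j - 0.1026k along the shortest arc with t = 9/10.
0.2332 - 0.6397i + 0.7308j + 0.0485k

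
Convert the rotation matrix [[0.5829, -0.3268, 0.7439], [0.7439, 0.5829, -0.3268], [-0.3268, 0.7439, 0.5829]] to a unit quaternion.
0.829 + 0.3229i + 0.3229j + 0.3229k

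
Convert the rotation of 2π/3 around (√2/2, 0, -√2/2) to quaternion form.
0.5 + 0.6124i - 0.6124k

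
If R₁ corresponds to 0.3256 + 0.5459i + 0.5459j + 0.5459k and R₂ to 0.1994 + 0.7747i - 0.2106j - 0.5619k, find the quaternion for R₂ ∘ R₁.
0.0637 + 0.5529i - 0.6894j + 0.4638k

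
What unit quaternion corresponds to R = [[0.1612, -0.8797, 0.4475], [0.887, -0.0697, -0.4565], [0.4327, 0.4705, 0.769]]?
0.682 + 0.3398i + 0.0054j + 0.6476k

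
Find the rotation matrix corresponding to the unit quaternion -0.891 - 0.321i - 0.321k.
[[0.7939, -0.572, 0.2061], [0.572, 0.5878, -0.572], [0.2061, 0.572, 0.7939]]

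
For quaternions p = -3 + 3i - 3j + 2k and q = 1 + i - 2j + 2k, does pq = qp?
No: pq = -16 - 2i - j - 7k ≠ -16 + 2i + 7j - k = qp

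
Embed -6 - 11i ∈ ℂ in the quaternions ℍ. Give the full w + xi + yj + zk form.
-6 - 11i + 0j + 0k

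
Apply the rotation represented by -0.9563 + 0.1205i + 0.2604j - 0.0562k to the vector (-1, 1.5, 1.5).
(-1.693, 1.579, 0.379)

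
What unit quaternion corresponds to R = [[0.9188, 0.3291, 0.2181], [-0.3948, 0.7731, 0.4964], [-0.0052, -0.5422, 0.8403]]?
0.9397 - 0.2763i + 0.0594j - 0.1926k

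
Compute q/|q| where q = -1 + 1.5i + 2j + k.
-0.3482 + 0.5222i + 0.6963j + 0.3482k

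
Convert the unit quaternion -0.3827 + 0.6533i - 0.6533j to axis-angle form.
axis = (√2/2, -√2/2, 0), θ = 5π/4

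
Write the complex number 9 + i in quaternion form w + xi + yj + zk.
9 + i + 0j + 0k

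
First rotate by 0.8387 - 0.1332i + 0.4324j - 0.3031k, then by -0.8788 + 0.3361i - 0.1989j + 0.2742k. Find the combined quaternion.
-0.5232 + 0.3407i - 0.4815j + 0.6152k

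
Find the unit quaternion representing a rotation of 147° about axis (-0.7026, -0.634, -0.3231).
0.284 - 0.6737i - 0.6079j - 0.3098k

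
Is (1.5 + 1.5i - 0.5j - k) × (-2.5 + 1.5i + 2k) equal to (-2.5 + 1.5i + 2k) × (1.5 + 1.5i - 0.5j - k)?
No: pq = -4 - 2.5i - 3.25j + 6.25k ≠ -4 - 0.5i + 5.75j + 4.75k = qp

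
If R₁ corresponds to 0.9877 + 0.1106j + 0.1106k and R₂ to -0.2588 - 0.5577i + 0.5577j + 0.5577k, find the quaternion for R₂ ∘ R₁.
-0.379 - 0.5508i + 0.5839j + 0.4605k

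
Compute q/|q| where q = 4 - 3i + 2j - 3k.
0.6489 - 0.4867i + 0.3244j - 0.4867k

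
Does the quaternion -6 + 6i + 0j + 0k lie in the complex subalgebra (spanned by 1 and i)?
Yes. The quaternion -6 + 6i has j- and k-coefficients y = z = 0, so it lies in the complex subalgebra spanned by 1 and i.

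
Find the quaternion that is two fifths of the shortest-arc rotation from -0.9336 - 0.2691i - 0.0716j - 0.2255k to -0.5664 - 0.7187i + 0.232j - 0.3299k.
-0.8306 - 0.4765i + 0.0539j - 0.2831k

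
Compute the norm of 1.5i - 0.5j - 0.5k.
1.658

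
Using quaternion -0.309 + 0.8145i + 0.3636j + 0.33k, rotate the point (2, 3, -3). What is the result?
(2.486, -3.087, 2.508)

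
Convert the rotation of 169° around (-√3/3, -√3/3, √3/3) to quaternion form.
0.0958 - 0.5747i - 0.5747j + 0.5747k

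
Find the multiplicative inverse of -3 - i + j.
-0.2727 + 0.0909i - 0.0909j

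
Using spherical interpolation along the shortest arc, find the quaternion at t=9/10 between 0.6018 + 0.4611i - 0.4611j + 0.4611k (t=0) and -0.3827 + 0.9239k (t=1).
-0.2846 + 0.0644i - 0.0644j + 0.9543k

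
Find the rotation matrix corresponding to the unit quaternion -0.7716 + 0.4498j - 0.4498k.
[[0.1907, -0.6941, -0.6941], [0.6941, 0.5954, -0.4046], [0.6941, -0.4046, 0.5954]]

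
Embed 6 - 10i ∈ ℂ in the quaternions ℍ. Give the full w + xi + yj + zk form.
6 - 10i + 0j + 0k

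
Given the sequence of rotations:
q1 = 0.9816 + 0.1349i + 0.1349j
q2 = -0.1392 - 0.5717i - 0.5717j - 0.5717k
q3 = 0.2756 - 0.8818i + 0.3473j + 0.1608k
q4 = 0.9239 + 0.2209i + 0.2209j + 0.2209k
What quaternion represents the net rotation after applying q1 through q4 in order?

q2 · q1 = 0.0176 - 0.5028i - 0.6571j - 0.5612k
q3 · q2 · q1 = -0.1201 - 0.2433i - 0.7507j + 0.6022k
q4 · q3 · q2 · q1 = -0.0244 + 0.0475i - 0.9069j + 0.4178k
-0.0244 + 0.0475i - 0.9069j + 0.4178k


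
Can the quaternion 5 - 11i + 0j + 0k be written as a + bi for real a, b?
Yes. The quaternion 5 - 11i has j- and k-coefficients y = z = 0, so it lies in the complex subalgebra spanned by 1 and i.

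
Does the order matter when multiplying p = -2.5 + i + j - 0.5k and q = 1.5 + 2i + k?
Yes: pq = -5.25 - 2.5i - 0.5j - 5.25k ≠ -5.25 - 4.5i + 3.5j - 1.25k = qp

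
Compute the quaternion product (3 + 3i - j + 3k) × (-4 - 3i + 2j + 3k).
-10 - 30i - 8j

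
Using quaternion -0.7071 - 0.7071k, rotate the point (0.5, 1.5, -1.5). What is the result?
(-1.5, 0.5, -1.5)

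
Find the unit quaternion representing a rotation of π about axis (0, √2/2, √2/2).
0.7071j + 0.7071k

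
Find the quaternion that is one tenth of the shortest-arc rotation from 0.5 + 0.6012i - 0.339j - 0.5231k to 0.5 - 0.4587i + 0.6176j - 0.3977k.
0.4151 + 0.6621i - 0.4286j - 0.4535k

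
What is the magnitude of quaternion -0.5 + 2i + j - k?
2.5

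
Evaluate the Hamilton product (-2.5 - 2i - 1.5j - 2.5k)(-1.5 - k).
1.25 + 4.5i + 0.25j + 6.25k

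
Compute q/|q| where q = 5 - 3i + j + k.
0.8333 - 0.5i + 0.1667j + 0.1667k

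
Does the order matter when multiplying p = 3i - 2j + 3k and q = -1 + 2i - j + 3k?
Yes: pq = -17 - 6i - j - 2k ≠ -17 + 5j - 4k = qp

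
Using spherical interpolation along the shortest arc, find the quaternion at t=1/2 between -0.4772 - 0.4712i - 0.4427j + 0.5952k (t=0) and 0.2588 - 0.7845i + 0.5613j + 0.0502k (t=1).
-0.1523 - 0.8759i + 0.0827j + 0.4502k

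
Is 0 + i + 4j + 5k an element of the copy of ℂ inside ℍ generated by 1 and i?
No. The quaternion i + 4j + 5k has j-coefficient y = 4 and k-coefficient z = 5, not both zero, so it does not lie in the complex subalgebra spanned by 1 and i.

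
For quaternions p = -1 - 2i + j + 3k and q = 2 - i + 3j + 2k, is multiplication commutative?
No: pq = -13 - 10i - k ≠ -13 + 4i - 2j + 9k = qp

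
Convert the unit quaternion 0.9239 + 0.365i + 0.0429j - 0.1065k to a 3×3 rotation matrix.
[[0.9736, 0.2281, 0.0015], [-0.1655, 0.7109, -0.6836], [-0.157, 0.6653, 0.7299]]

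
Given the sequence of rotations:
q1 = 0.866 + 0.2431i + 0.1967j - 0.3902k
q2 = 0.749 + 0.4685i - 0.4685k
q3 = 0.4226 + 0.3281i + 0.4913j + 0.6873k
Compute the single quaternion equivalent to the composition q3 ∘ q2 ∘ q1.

q2 · q1 = 0.3519 + 0.68i + 0.2162j - 0.6058k
q3 · q2 · q1 = 0.2358 - 0.0434i + 0.9304j - 0.2773k
0.2358 - 0.0434i + 0.9304j - 0.2773k


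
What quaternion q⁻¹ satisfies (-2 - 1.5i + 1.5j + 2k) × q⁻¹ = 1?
-0.16 + 0.12i - 0.12j - 0.16k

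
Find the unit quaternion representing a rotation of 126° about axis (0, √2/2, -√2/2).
0.454 + 0.63j - 0.63k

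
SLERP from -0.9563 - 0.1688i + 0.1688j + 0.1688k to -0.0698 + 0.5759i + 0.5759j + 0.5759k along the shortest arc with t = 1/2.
-0.6725 + 0.2668i + 0.4881j + 0.4881k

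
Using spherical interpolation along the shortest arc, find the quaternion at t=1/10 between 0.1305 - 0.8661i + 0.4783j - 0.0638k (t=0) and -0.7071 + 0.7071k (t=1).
0.2285 - 0.8401i + 0.4639j - 0.1638k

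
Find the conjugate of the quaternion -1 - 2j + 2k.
-1 + 2j - 2k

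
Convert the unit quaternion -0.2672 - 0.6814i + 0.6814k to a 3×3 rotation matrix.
[[0.0714, 0.3641, -0.9286], [-0.3641, -0.8572, -0.3641], [-0.9286, 0.3641, 0.0714]]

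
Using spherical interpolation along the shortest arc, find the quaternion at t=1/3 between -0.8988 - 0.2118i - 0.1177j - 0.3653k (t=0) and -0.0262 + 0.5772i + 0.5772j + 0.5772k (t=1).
-0.678 - 0.4019i - 0.3298j - 0.5196k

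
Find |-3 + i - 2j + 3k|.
√23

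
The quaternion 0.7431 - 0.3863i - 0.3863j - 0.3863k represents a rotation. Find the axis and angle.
axis = (-√3/3, -√3/3, -√3/3), θ = 84°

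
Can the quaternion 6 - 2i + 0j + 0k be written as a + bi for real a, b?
Yes. The quaternion 6 - 2i has j- and k-coefficients y = z = 0, so it lies in the complex subalgebra spanned by 1 and i.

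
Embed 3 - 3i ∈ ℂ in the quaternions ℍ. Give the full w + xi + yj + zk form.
3 - 3i + 0j + 0k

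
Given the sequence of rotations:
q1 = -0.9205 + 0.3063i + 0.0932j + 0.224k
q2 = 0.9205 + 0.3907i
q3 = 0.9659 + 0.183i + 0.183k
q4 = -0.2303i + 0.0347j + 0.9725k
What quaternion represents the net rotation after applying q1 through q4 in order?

q2 · q1 = -0.967 - 0.0777i - 0.0017j + 0.2426k
q3 · q2 · q1 = -0.9642 - 0.2517i - 0.0603j + 0.0571k
q4 · q3 · q2 · q1 = -0.1114 + 0.2827i - 0.2651j - 0.9151k
-0.1114 + 0.2827i - 0.2651j - 0.9151k


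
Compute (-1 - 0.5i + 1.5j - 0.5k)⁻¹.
-0.2667 + 0.1333i - 0.4j + 0.1333k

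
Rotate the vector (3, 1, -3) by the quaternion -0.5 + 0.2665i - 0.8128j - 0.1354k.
(-3.864, -1.532, -1.311)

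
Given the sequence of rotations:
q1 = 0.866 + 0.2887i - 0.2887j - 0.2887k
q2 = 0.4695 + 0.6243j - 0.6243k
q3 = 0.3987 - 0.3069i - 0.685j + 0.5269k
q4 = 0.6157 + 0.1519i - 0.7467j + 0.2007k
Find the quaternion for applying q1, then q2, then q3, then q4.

q2 · q1 = 0.4066 - 0.2249i + 0.2249j - 0.8564k
q3 · q2 · q1 = 0.6984 + 0.2537i - 0.5702j - 0.3503k
q4 · q3 · q2 · q1 = 0.036 + 0.6383i - 0.7684j + 0.0273k
0.036 + 0.6383i - 0.7684j + 0.0273k


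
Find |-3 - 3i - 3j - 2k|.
√31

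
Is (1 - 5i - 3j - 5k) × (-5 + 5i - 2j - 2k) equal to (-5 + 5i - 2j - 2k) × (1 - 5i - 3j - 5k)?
No: pq = 4 + 26i - 22j + 48k ≠ 4 + 34i + 48j - 2k = qp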